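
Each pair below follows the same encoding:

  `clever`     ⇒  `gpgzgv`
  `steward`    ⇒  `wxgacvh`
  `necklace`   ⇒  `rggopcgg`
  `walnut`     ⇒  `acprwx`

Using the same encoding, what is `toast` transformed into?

xqcwx

Vowels shift forward by 2 and consonants shift forward by 4.
For toast: t(cons)+4=x, o(vowel)+2=q, a(vowel)+2=c, s(cons)+4=w, t(cons)+4=x.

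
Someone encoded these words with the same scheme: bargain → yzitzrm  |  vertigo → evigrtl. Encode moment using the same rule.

Each pair mirrors across the alphabet (b↔y, a↔z, r↔i): positions sum to 25. Each letter is replaced by its mirror in the alphabet: a↔z, b↔y, c↔x, and so on (the Atbash cipher).
Applying it to moment: m↔n, o↔l, m↔n, e↔v, n↔m, t↔g.

nlnvmg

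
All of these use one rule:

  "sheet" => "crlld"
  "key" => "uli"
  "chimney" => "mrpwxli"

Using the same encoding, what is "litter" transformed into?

The shift depends on letter class: consonant s→c is +10, but vowel e→l is +7. Vowels shift forward by 7 and consonants shift forward by 10.
On litter: l(cons)+10=v, i(vowel)+7=p, t(cons)+10=d, t(cons)+10=d, e(vowel)+7=l, r(cons)+10=b.

vpddlb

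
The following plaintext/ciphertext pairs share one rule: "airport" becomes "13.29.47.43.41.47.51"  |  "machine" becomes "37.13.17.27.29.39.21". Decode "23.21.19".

fed

Each letter becomes 2×(its alphabet position, a=1..z=26) + 11.
Decoding 23.21.19: 23→(23−11)÷2=6=f, 21→(21−11)÷2=5=e, 19→(19−11)÷2=4=d.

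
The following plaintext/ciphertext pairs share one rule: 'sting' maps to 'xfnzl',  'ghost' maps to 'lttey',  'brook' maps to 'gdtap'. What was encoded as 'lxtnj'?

Shifts by position in sting: pos 0: s→x (+5), pos 1: t→f (+12), pos 2: i→n (+5), pos 3: n→z (+12) — repeating every 2. It's a Vigenère-style cipher with numeric key [5,12]: position i shifts by key[i mod 2].
Decoding lxtnj: l−5=g, x−12=l, t−5=o, n−12=b, j−5=e.

globe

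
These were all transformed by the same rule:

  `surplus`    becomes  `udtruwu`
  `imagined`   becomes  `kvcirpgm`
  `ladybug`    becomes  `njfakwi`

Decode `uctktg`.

strike

A repeating key of period 3 is used — shifts +2, +9, +2 over and over.
Undoing it on uctktg: u−2=s, c−9=t, t−2=r, k−2=i, t−9=k, g−2=e.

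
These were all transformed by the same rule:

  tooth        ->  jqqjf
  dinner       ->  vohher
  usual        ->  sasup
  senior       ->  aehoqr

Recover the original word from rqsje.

route

t(19)→j(9) and o(14)→q(16) fit y≡9x+20 (mod 26); the inverse of 9 mod 26 is 3. Treating letters as 0–25, the rule is x ↦ 9x + 20 (mod 26).
Undoing it on rqsje: r(17)→3·(17−20)≡17=r; q(16)→3·(16−20)≡14=o; s(18)→3·(18−20)≡20=u; j(9)→3·(9−20)≡19=t; e(4)→3·(4−20)≡4=e (all mod 26).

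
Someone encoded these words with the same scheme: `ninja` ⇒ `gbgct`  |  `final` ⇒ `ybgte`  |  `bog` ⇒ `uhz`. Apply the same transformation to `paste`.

itlmx

Compare letters: n→g is +19, i→b is +19, n→g is +19 — a constant shift. This is a Caesar cipher with shift 19.
On paste: p+19=i, a+19=t, s+19=l, t+19=m, e+19=x.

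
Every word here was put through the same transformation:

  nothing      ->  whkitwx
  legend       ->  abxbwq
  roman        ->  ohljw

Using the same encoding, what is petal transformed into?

n(13)→w(22) and o(14)→h(7) fit y≡11x+9 (mod 26); the inverse of 11 mod 26 is 19. This is an affine cipher: with a=0,…,z=25, each position x becomes (11x+9) mod 26.
Applying it to petal: p(15)→11·15+9≡18=s; e(4)→11·4+9≡1=b; t(19)→11·19+9≡10=k; a(0)→11·0+9≡9=j; l(11)→11·11+9≡0=a (all mod 26).

sbkja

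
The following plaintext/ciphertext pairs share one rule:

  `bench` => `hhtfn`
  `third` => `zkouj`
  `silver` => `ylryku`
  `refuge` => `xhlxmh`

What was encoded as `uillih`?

office

Shifts by position in bench: pos 0: b→h (+6), pos 1: e→h (+3), pos 2: n→t (+6), pos 3: c→f (+3) — repeating every 2. A repeating key of period 2 is used — shifts +6, +3 over and over.
Reversing it on uillih: u−6=o, i−3=f, l−6=f, l−3=i, i−6=c, h−3=e.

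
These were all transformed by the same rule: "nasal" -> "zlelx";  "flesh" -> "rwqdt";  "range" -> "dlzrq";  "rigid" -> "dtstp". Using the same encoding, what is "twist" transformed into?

The shifts repeat in a cycle of length 2: positions 0,1,… shift by +12, +11, then the pattern repeats.
On twist: t+12=f, w+11=h, i+12=u, s+11=d, t+12=f.

fhudf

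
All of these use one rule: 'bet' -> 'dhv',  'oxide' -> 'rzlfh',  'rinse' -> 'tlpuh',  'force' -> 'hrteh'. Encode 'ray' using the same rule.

The rule splits by letter class: vowels +3, consonants +2.
On ray: r(cons)+2=t, a(vowel)+3=d, y(cons)+2=a.

tda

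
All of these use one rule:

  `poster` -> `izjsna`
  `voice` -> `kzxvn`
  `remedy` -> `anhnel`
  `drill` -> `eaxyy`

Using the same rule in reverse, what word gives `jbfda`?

sugar

p(15)→i(8) and o(14)→z(25) fit y≡9x+3 (mod 26); the inverse of 9 mod 26 is 3. Treating letters as 0–25, the rule is x ↦ 9x + 3 (mod 26).
Undoing it on jbfda: j(9)→3·(9−3)≡18=s; b(1)→3·(1−3)≡20=u; f(5)→3·(5−3)≡6=g; d(3)→3·(3−3)≡0=a; a(0)→3·(0−3)≡17=r (all mod 26).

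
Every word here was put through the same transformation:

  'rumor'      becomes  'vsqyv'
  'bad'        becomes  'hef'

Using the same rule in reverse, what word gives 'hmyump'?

liquid

Read the word backwards and shift each letter +4.
Undoing it on hmyump: shift back: h−4=d, m−4=i, y−4=u, u−4=q, m−4=i, p−4=l → diuqil; then reverse → liquid.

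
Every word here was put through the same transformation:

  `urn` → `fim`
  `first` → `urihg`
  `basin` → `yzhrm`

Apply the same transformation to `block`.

yolxp

Letters are reflected about the middle of the alphabet (position → 25−position): Atbash.
For block: b↔y, l↔o, o↔l, c↔x, k↔p.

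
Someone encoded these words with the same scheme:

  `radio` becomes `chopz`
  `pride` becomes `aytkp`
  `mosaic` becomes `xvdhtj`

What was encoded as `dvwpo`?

solid

Shifts by position in radio: pos 0: r→c (+11), pos 1: a→h (+7), pos 2: d→o (+11), pos 3: i→p (+7) — repeating every 2. The shifts repeat in a cycle of length 2: positions 0,1,… shift by +11, +7, then the pattern repeats.
Undoing it on dvwpo: d−11=s, v−7=o, w−11=l, p−7=i, o−11=d.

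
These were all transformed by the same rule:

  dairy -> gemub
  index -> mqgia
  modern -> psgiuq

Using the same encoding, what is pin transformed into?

smq

The shift depends on letter class: consonant d→g is +3, but vowel a→e is +4. The rule splits by letter class: vowels +4, consonants +3.
Applying it to pin: p(cons)+3=s, i(vowel)+4=m, n(cons)+3=q.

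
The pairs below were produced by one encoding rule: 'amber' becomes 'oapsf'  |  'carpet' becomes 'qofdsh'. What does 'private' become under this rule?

dfwjohs

Compare letters: a→o is +14, m→a is +14, b→p is +14 — a constant shift. Each letter is shifted forward by 14 in the alphabet (a Caesar shift of +14).
Applying it to private: p+14=d, r+14=f, i+14=w, v+14=j, a+14=o, t+14=h, e+14=s.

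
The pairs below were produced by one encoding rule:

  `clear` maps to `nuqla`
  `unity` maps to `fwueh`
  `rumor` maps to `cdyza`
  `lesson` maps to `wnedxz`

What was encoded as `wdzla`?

lunar

Shifts by position in clear: pos 0: c→n (+11), pos 1: l→u (+9), pos 2: e→q (+12), pos 3: a→l (+11), pos 4: r→a (+9) — repeating every 3. A repeating key of period 3 is used — shifts +11, +9, +12 over and over.
Decoding wdzla: w−11=l, d−9=u, z−12=n, l−11=a, a−9=r.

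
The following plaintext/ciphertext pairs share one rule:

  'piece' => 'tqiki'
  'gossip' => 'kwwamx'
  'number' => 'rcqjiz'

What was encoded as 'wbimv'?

steer

Shifts by position in piece: pos 0: p→t (+4), pos 1: i→q (+8), pos 2: e→i (+4), pos 3: c→k (+8) — repeating every 2. A repeating key of period 2 is used — shifts +4, +8 over and over.
Undoing it on wbimv: w−4=s, b−8=t, i−4=e, m−8=e, v−4=r.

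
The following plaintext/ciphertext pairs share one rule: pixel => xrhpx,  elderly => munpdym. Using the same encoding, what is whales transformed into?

In pixel: p→x is +8, i→r is +9, x→h is +10, e→p is +11 — the shift increases by 1 each position. Each letter shifts forward by (position + 8), i.e. 8, 9, 10, … — the shift grows by one for each successive letter.
For whales: w+8=e, h+9=q, a+10=k, l+11=w, e+12=q, s+13=f.

eqkwqf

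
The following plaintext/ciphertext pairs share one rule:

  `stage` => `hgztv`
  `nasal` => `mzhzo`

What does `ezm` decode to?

Each pair mirrors across the alphabet (s↔h, t↔g, a↔z): positions sum to 25. This is the alphabet-reversal cipher (Atbash): a becomes z, b becomes y, etc.
Reversing it on ezm: e↔v, z↔a, m↔n.

van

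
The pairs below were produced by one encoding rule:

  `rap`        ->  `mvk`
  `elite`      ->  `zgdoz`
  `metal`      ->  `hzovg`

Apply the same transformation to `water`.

rvozm

Compare letters: r→m is +21, a→v is +21, p→k is +21 — a constant shift. This is a Caesar cipher with shift 21.
Applying it to water: w+21=r, a+21=v, t+21=o, e+21=z, r+21=m.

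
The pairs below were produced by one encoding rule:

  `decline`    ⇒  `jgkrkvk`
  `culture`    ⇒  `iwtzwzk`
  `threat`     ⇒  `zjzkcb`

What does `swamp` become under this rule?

yyisr

Shifts by position in decline: pos 0: d→j (+6), pos 1: e→g (+2), pos 2: c→k (+8), pos 3: l→r (+6), pos 4: i→k (+2), pos 5: n→v (+8) — repeating every 3. The shifts repeat in a cycle of length 3: positions 0,1,… shift by +6, +2, +8, then the pattern repeats.
For swamp: s+6=y, w+2=y, a+8=i, m+6=s, p+2=r.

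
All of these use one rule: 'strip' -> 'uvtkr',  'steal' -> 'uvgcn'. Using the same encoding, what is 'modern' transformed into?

oqfgtp

This is a Caesar cipher with shift 2.
Applying it to modern: m+2=o, o+2=q, d+2=f, e+2=g, r+2=t, n+2=p.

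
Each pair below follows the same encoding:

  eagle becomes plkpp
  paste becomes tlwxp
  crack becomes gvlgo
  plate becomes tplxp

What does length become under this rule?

pprkxl

The shift depends on letter class: consonant g→k is +4, but vowel e→p is +11. The rule splits by letter class: vowels +11, consonants +4.
Applying it to length: l(cons)+4=p, e(vowel)+11=p, n(cons)+4=r, g(cons)+4=k, t(cons)+4=x, h(cons)+4=l.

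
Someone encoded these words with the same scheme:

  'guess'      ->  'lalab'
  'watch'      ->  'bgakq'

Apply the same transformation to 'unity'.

In guess: g→l is +5, u→a is +6, e→l is +7, s→a is +8 — the shift increases by 1 each position. Each letter shifts forward by (position + 5), i.e. 5, 6, 7, … — the shift grows by one for each successive letter.
On unity: u+5=z, n+6=t, i+7=p, t+8=b, y+9=h.

ztpbh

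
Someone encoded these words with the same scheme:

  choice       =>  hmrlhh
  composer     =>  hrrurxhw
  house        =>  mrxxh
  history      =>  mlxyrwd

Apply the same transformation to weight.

The shift depends on letter class: consonant c→h is +5, but vowel o→r is +3. Vowels shift forward by 3 and consonants shift forward by 5.
On weight: w(cons)+5=b, e(vowel)+3=h, i(vowel)+3=l, g(cons)+5=l, h(cons)+5=m, t(cons)+5=y.

bhllmy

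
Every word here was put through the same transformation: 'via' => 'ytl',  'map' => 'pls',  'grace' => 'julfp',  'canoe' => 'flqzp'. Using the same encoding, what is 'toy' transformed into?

wzb

The shift depends on letter class: consonant v→y is +3, but vowel i→t is +11. The rule splits by letter class: vowels +11, consonants +3.
On toy: t(cons)+3=w, o(vowel)+11=z, y(cons)+3=b.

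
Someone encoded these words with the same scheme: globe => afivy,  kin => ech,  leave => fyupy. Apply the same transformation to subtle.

Compare letters: g→a is +20, l→f is +20, o→i is +20 — a constant shift. Each letter is shifted forward by 20 in the alphabet (a Caesar shift of +20).
Applying it to subtle: s+20=m, u+20=o, b+20=v, t+20=n, l+20=f, e+20=y.

movnfy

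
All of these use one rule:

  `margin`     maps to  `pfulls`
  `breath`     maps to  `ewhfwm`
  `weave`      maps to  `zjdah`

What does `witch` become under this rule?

znwhk

It's a Vigenère-style cipher with numeric key [3,5]: position i shifts by key[i mod 2].
Applying it to witch: w+3=z, i+5=n, t+3=w, c+5=h, h+3=k.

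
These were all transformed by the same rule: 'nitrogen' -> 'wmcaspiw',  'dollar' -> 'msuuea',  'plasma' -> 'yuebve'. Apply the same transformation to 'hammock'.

qevvslt

Two shifts are in play — +4 for a/e/i/o/u, +9 for every other letter.
For hammock: h(cons)+9=q, a(vowel)+4=e, m(cons)+9=v, m(cons)+9=v, o(vowel)+4=s, c(cons)+9=l, k(cons)+9=t.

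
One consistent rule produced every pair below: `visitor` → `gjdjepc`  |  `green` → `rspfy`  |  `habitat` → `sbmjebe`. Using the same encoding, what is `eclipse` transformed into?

Shifts by position in visitor: pos 0: v→g (+11), pos 1: i→j (+1), pos 2: s→d (+11), pos 3: i→j (+1) — repeating every 2. A repeating key of period 2 is used — shifts +11, +1 over and over.
Applying it to eclipse: e+11=p, c+1=d, l+11=w, i+1=j, p+11=a, s+1=t, e+11=p.

pdwjatp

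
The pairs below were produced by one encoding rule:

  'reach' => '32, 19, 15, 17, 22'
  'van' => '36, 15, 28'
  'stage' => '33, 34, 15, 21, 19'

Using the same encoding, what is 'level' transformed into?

26, 19, 36, 19, 26

r is letter #18 and maps to 32: an offset of 14. The number is (letter's place in the alphabet, a=1) + 14.
For level: l=12→26, e=5→19, v=22→36, e=5→19, l=12→26.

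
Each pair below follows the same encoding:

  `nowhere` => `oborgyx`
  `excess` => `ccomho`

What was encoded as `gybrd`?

throw

The output letters match the input read backwards, each shifted +10: nowhere reversed is erehwon. Two steps: reverse the string, then apply a Caesar shift of +10.
Reversing it on gybrd: shift back: g−10=w, y−10=o, b−10=r, r−10=h, d−10=t → worht; then reverse → throw.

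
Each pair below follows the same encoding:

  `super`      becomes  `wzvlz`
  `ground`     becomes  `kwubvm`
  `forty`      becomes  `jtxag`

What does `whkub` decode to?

Letter i (0-indexed) is shifted by i+4, so successive shifts are 4, 5, 6, ….
Reversing it on whkub: w−4=s, h−5=c, k−6=e, u−7=n, b−8=t.

scent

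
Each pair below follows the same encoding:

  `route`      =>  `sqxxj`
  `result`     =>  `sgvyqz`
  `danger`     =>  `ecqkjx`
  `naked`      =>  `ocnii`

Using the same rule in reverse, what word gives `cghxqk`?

In route: r→s is +1, o→q is +2, u→x is +3, t→x is +4 — the shift increases by 1 each position. Each letter shifts forward by (position + 1), i.e. 1, 2, 3, … — the shift grows by one for each successive letter.
Decoding cghxqk: c−1=b, g−2=e, h−3=e, x−4=t, q−5=l, k−6=e.

beetle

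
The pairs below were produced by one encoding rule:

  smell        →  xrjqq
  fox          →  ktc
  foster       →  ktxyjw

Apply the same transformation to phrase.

Compare letters: s→x is +5, m→r is +5, e→j is +5 — a constant shift. This is a Caesar cipher with shift 5.
On phrase: p+5=u, h+5=m, r+5=w, a+5=f, s+5=x, e+5=j.

umwfxj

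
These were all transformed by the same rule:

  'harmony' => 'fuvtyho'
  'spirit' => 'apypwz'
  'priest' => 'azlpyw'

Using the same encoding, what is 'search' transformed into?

ojyhlz

The output letters match the input read backwards, each shifted +7: harmony reversed is ynomrah. The word is reversed, then every letter is shifted forward by 7.
On search: reverse → hcraes; then shift: h+7=o, c+7=j, r+7=y, a+7=h, e+7=l, s+7=z.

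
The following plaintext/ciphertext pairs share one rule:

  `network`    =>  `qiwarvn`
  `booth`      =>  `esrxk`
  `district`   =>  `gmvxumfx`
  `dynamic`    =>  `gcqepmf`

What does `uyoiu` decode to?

Shifts by position in network: pos 0: n→q (+3), pos 1: e→i (+4), pos 2: t→w (+3), pos 3: w→a (+4) — repeating every 2. The shifts repeat in a cycle of length 2: positions 0,1,… shift by +3, +4, then the pattern repeats.
Reversing it on uyoiu: u−3=r, y−4=u, o−3=l, i−4=e, u−3=r.

ruler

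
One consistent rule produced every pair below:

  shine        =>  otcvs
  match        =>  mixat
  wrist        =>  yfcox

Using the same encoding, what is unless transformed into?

gvdsoo

s(18)→o(14) and h(7)→t(19) fit y≡9x+8 (mod 26); the inverse of 9 mod 26 is 3. Each letter's alphabet position (a=0..z=25) is mapped through 9·x+8 mod 26 — an affine cipher.
For unless: u(20)→9·20+8≡6=g; n(13)→9·13+8≡21=v; l(11)→9·11+8≡3=d; e(4)→9·4+8≡18=s; s(18)→9·18+8≡14=o; s(18)→9·18+8≡14=o (all mod 26).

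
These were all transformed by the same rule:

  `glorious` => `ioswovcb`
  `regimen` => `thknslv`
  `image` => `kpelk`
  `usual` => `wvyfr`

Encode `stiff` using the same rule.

uwmkl

The shift increases by 1 at each position, starting from +2: 2, 3, 4, ….
On stiff: s+2=u, t+3=w, i+4=m, f+5=k, f+6=l.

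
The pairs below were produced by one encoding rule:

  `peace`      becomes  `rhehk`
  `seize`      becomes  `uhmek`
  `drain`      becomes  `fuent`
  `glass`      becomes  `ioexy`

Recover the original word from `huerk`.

frame

In peace: p→r is +2, e→h is +3, a→e is +4, c→h is +5 — the shift increases by 1 each position. Letter i (0-indexed) is shifted by i+2, so successive shifts are 2, 3, 4, ….
Decoding huerk: h−2=f, u−3=r, e−4=a, r−5=m, k−6=e.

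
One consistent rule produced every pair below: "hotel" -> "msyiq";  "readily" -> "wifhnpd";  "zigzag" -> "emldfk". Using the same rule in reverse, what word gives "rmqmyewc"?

military

Shifts by position in hotel: pos 0: h→m (+5), pos 1: o→s (+4), pos 2: t→y (+5), pos 3: e→i (+4) — repeating every 2. A repeating key of period 2 is used — shifts +5, +4 over and over.
Reversing it on rmqmyewc: r−5=m, m−4=i, q−5=l, m−4=i, y−5=t, e−4=a, w−5=r, c−4=y.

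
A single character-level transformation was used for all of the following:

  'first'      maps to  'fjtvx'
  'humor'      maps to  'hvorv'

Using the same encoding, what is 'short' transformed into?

In first: f→f is +0, i→j is +1, r→t is +2, s→v is +3 — the shift increases by 1 each position. The shift increases by 1 at each position, starting from +0: 0, 1, 2, ….
On short: s+0=s, h+1=i, o+2=q, r+3=u, t+4=x.

siqux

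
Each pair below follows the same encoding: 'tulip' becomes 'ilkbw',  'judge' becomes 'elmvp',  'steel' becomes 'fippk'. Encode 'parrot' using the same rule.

wdccti

t(19)→i(8) and u(20)→l(11) fit y≡3x+3 (mod 26); the inverse of 3 mod 26 is 9. This is an affine cipher: with a=0,…,z=25, each position x becomes (3x+3) mod 26.
For parrot: p(15)→3·15+3≡22=w; a(0)→3·0+3≡3=d; r(17)→3·17+3≡2=c; r(17)→3·17+3≡2=c; o(14)→3·14+3≡19=t; t(19)→3·19+3≡8=i (all mod 26).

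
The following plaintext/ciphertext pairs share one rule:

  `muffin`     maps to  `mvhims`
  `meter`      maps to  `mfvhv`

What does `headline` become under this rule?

hfcgpntl

In muffin: m→m is +0, u→v is +1, f→h is +2, f→i is +3 — the shift increases by 1 each position. The shift increases by 1 at each position, starting from +0: 0, 1, 2, ….
For headline: h+0=h, e+1=f, a+2=c, d+3=g, l+4=p, i+5=n, n+6=t, e+7=l.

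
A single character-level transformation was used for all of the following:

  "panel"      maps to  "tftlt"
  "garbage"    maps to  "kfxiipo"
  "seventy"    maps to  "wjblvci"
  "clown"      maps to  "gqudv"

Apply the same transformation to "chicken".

In panel: p→t is +4, a→f is +5, n→t is +6, e→l is +7 — the shift increases by 1 each position. Each letter shifts forward by (position + 4), i.e. 4, 5, 6, … — the shift grows by one for each successive letter.
On chicken: c+4=g, h+5=m, i+6=o, c+7=j, k+8=s, e+9=n, n+10=x.

gmojsnx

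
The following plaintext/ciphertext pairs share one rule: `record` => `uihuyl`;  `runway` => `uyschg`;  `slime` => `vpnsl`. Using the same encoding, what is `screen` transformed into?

vgwklv

In record: r→u is +3, e→i is +4, c→h is +5, o→u is +6 — the shift increases by 1 each position. Letter i (0-indexed) is shifted by i+3, so successive shifts are 3, 4, 5, ….
Applying it to screen: s+3=v, c+4=g, r+5=w, e+6=k, e+7=l, n+8=v.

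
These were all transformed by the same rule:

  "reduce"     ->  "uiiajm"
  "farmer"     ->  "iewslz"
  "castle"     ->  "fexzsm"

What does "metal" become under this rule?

piygs

The shift increases by 1 at each position, starting from +3: 3, 4, 5, ….
For metal: m+3=p, e+4=i, t+5=y, a+6=g, l+7=s.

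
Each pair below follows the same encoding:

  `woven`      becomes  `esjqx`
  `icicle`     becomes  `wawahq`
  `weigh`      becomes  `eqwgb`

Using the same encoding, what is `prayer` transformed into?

ndkuqd

Each letter's alphabet position (a=0..z=25) is mapped through 21·x+10 mod 26 — an affine cipher.
For prayer: p(15)→21·15+10≡13=n; r(17)→21·17+10≡3=d; a(0)→21·0+10≡10=k; y(24)→21·24+10≡20=u; e(4)→21·4+10≡16=q; r(17)→21·17+10≡3=d (all mod 26).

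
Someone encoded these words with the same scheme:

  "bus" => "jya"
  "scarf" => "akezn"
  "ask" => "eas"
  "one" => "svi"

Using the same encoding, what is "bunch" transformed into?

jyvkp

The shift depends on letter class: consonant b→j is +8, but vowel u→y is +4. Vowels shift forward by 4 and consonants shift forward by 8.
On bunch: b(cons)+8=j, u(vowel)+4=y, n(cons)+8=v, c(cons)+8=k, h(cons)+8=p.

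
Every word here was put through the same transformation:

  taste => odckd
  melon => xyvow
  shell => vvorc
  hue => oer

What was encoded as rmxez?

punch

The output letters match the input read backwards, each shifted +10: taste reversed is etsat. The word is reversed, then every letter is shifted forward by 10.
Reversing it on rmxez: shift back: r−10=h, m−10=c, x−10=n, e−10=u, z−10=p → hcnup; then reverse → punch.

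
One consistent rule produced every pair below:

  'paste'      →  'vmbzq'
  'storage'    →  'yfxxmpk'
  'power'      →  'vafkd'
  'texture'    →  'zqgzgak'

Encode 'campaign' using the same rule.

imvvmrmz

Shifts by position in paste: pos 0: p→v (+6), pos 1: a→m (+12), pos 2: s→b (+9), pos 3: t→z (+6), pos 4: e→q (+12) — repeating every 3. It's a Vigenère-style cipher with numeric key [6,12,9]: position i shifts by key[i mod 3].
Applying it to campaign: c+6=i, a+12=m, m+9=v, p+6=v, a+12=m, i+9=r, g+6=m, n+12=z.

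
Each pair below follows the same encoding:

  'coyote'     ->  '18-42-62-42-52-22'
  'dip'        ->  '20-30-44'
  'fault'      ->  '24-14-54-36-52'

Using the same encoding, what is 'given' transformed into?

c(#3)→18 and o(#15)→42: differences scale by 2, so n = 2·pos + 12. The formula is n = 2×(alphabet index, a=1) + 12.
For given: g=7→26, i=9→30, v=22→56, e=5→22, n=14→40.

26-30-56-22-40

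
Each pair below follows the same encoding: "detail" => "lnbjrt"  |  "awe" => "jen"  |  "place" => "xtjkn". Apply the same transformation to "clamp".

The shift depends on letter class: consonant d→l is +8, but vowel e→n is +9. The rule splits by letter class: vowels +9, consonants +8.
For clamp: c(cons)+8=k, l(cons)+8=t, a(vowel)+9=j, m(cons)+8=u, p(cons)+8=x.

ktjux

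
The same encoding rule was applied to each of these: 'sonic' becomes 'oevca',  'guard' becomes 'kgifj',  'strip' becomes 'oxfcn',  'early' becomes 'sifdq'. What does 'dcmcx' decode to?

s(18)→o(14) and o(14)→e(4) fit y≡9x+8 (mod 26); the inverse of 9 mod 26 is 3. Each letter's alphabet position (a=0..z=25) is mapped through 9·x+8 mod 26 — an affine cipher.
Decoding dcmcx: d(3)→3·(3−8)≡11=l; c(2)→3·(2−8)≡8=i; m(12)→3·(12−8)≡12=m; c(2)→3·(2−8)≡8=i; x(23)→3·(23−8)≡19=t (all mod 26).

limit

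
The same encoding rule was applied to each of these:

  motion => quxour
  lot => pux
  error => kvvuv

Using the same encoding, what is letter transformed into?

The shift depends on letter class: consonant m→q is +4, but vowel o→u is +6. Vowels shift forward by 6 and consonants shift forward by 4.
Applying it to letter: l(cons)+4=p, e(vowel)+6=k, t(cons)+4=x, t(cons)+4=x, e(vowel)+6=k, r(cons)+4=v.

pkxxkv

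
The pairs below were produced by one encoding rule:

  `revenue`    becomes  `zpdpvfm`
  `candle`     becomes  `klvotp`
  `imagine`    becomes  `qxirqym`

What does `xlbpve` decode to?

Shifts by position in revenue: pos 0: r→z (+8), pos 1: e→p (+11), pos 2: v→d (+8), pos 3: e→p (+11) — repeating every 2. The shifts repeat in a cycle of length 2: positions 0,1,… shift by +8, +11, then the pattern repeats.
Reversing it on xlbpve: x−8=p, l−11=a, b−8=t, p−11=e, v−8=n, e−11=t.

patent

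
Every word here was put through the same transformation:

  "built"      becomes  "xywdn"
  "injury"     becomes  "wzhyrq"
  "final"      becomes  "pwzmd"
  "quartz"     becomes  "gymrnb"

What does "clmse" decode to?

shake

b(1)→x(23) and u(20)→y(24) fit y≡11x+12 (mod 26); the inverse of 11 mod 26 is 19. Each letter's alphabet position (a=0..z=25) is mapped through 11·x+12 mod 26 — an affine cipher.
Reversing it on clmse: c(2)→19·(2−12)≡18=s; l(11)→19·(11−12)≡7=h; m(12)→19·(12−12)≡0=a; s(18)→19·(18−12)≡10=k; e(4)→19·(4−12)≡4=e (all mod 26).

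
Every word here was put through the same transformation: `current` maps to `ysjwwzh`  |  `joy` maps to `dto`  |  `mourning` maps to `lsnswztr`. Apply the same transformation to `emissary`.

dwfxxnrj

The output letters match the input read backwards, each shifted +5: current reversed is tnerruc. The word is reversed, then every letter is shifted forward by 5.
For emissary: reverse → yrassime; then shift: y+5=d, r+5=w, a+5=f, s+5=x, s+5=x, i+5=n, m+5=r, e+5=j.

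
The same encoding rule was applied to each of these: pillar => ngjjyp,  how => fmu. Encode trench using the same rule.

Compare letters: p→n is +24, i→g is +24, l→j is +24 — a constant shift. Every letter moves 24 places later in the alphabet, wrapping around z→a.
For trench: t+24=r, r+24=p, e+24=c, n+24=l, c+24=a, h+24=f.

rpclaf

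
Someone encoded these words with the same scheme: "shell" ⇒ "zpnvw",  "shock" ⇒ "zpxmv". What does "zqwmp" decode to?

Each letter shifts forward by (position + 7), i.e. 7, 8, 9, … — the shift grows by one for each successive letter.
Decoding zqwmp: z−7=s, q−8=i, w−9=n, m−10=c, p−11=e.

since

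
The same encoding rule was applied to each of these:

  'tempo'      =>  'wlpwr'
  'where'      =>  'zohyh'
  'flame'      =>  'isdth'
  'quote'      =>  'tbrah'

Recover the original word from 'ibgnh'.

fudge

The shifts repeat in a cycle of length 2: positions 0,1,… shift by +3, +7, then the pattern repeats.
Undoing it on ibgnh: i−3=f, b−7=u, g−3=d, n−7=g, h−3=e.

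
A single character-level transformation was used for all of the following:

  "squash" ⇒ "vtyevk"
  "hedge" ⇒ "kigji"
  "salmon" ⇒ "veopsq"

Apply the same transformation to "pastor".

The shift depends on letter class: consonant s→v is +3, but vowel u→y is +4. The rule splits by letter class: vowels +4, consonants +3.
Applying it to pastor: p(cons)+3=s, a(vowel)+4=e, s(cons)+3=v, t(cons)+3=w, o(vowel)+4=s, r(cons)+3=u.

sevwsu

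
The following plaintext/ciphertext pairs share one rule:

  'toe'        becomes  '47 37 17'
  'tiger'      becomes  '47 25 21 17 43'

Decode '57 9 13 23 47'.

yacht

t(#20)→47 and o(#15)→37: differences scale by 2, so n = 2·pos + 7. With a=1..z=26, the number is 2·pos + 7.
Decoding 57 9 13 23 47: 57→(57−7)÷2=25=y, 9→(9−7)÷2=1=a, 13→(13−7)÷2=3=c, 23→(23−7)÷2=8=h, 47→(47−7)÷2=20=t.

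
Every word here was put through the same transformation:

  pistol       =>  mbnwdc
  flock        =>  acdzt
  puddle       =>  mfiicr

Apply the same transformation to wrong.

p(15)→m(12) and i(8)→b(1) fit y≡9x+7 (mod 26); the inverse of 9 mod 26 is 3. Treating letters as 0–25, the rule is x ↦ 9x + 7 (mod 26).
Applying it to wrong: w(22)→9·22+7≡23=x; r(17)→9·17+7≡4=e; o(14)→9·14+7≡3=d; n(13)→9·13+7≡20=u; g(6)→9·6+7≡9=j (all mod 26).

xeduj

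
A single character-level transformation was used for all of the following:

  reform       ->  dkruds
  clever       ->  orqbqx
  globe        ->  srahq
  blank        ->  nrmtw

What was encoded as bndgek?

Shifts by position in reform: pos 0: r→d (+12), pos 1: e→k (+6), pos 2: f→r (+12), pos 3: o→u (+6) — repeating every 2. A repeating key of period 2 is used — shifts +12, +6 over and over.
Reversing it on bndgek: b−12=p, n−6=h, d−12=r, g−6=a, e−12=s, k−6=e.

phrase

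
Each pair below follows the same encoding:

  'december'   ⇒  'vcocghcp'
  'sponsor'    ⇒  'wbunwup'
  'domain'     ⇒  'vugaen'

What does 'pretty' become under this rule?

bpcddm

d(3)→v(21) and e(4)→c(2) fit y≡7x+0 (mod 26); the inverse of 7 mod 26 is 15. Each letter's alphabet position (a=0..z=25) is mapped through 7·x+0 mod 26 — an affine cipher.
On pretty: p(15)→7·15+0≡1=b; r(17)→7·17+0≡15=p; e(4)→7·4+0≡2=c; t(19)→7·19+0≡3=d; t(19)→7·19+0≡3=d; y(24)→7·24+0≡12=m (all mod 26).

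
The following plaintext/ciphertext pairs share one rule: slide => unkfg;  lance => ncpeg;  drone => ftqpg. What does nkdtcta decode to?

Compare letters: s→u is +2, l→n is +2, i→k is +2 — a constant shift. It's a constant shift of +2 (ROT2).
Undoing it on nkdtcta: n−2=l, k−2=i, d−2=b, t−2=r, c−2=a, t−2=r, a−2=y.

library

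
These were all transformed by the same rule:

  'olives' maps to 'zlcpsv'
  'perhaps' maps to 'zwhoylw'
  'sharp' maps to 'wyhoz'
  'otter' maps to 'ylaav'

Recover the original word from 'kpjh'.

The output letters match the input read backwards, each shifted +7: olives reversed is sevilo. Two steps: reverse the string, then apply a Caesar shift of +7.
Reversing it on kpjh: shift back: k−7=d, p−7=i, j−7=c, h−7=a → dica; then reverse → acid.

acid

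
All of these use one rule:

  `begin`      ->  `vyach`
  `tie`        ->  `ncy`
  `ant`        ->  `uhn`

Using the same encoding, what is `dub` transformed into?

xov

Every letter moves 20 places later in the alphabet, wrapping around z→a.
Applying it to dub: d+20=x, u+20=o, b+20=v.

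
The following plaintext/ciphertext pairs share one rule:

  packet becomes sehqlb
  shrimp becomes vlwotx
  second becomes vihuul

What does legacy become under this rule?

oilgjg

The shift increases by 1 at each position, starting from +3: 3, 4, 5, ….
Applying it to legacy: l+3=o, e+4=i, g+5=l, a+6=g, c+7=j, y+8=g.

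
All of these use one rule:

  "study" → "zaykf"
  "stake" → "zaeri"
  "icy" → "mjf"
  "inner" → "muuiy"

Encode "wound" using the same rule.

The rule splits by letter class: vowels +4, consonants +7.
Applying it to wound: w(cons)+7=d, o(vowel)+4=s, u(vowel)+4=y, n(cons)+7=u, d(cons)+7=k.

dsyuk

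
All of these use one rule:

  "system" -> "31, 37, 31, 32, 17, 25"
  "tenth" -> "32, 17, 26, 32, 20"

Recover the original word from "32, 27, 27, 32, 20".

tooth

s is letter #19 and maps to 31: an offset of 12. The number is (letter's place in the alphabet, a=1) + 12.
Undoing it on 32, 27, 27, 32, 20: 32→(32−12)÷1=20=t, 27→(27−12)÷1=15=o, 27→(27−12)÷1=15=o, 32→(32−12)÷1=20=t, 20→(20−12)÷1=8=h.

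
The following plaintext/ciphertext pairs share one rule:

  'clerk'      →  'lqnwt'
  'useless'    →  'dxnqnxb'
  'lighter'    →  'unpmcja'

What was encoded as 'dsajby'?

unrest

A repeating key of period 2 is used — shifts +9, +5 over and over.
Undoing it on dsajby: d−9=u, s−5=n, a−9=r, j−5=e, b−9=s, y−5=t.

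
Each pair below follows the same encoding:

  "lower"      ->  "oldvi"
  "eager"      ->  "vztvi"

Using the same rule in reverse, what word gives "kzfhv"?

pause

Each letter is replaced by its mirror in the alphabet: a↔z, b↔y, c↔x, and so on (the Atbash cipher).
Undoing it on kzfhv: k↔p, z↔a, f↔u, h↔s, v↔e.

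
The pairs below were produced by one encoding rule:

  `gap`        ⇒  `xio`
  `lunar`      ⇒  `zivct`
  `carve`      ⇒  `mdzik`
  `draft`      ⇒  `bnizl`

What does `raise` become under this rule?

The output letters match the input read backwards, each shifted +8: gap reversed is pag. Read the word backwards and shift each letter +8.
Applying it to raise: reverse → esiar; then shift: e+8=m, s+8=a, i+8=q, a+8=i, r+8=z.

maqiz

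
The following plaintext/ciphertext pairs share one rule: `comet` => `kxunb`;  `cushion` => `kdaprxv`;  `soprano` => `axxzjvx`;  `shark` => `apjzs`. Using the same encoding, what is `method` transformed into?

The shift depends on letter class: consonant c→k is +8, but vowel o→x is +9. Vowels shift forward by 9 and consonants shift forward by 8.
For method: m(cons)+8=u, e(vowel)+9=n, t(cons)+8=b, h(cons)+8=p, o(vowel)+9=x, d(cons)+8=l.

unbpxl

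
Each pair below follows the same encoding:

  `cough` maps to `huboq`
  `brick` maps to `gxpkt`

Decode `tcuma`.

owner

In cough: c→h is +5, o→u is +6, u→b is +7, g→o is +8 — the shift increases by 1 each position. Each letter shifts forward by (position + 5), i.e. 5, 6, 7, … — the shift grows by one for each successive letter.
Undoing it on tcuma: t−5=o, c−6=w, u−7=n, m−8=e, a−9=r.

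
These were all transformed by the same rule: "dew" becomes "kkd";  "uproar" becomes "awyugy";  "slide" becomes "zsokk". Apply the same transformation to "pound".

wuauk

The shift depends on letter class: consonant d→k is +7, but vowel e→k is +6. The rule splits by letter class: vowels +6, consonants +7.
On pound: p(cons)+7=w, o(vowel)+6=u, u(vowel)+6=a, n(cons)+7=u, d(cons)+7=k.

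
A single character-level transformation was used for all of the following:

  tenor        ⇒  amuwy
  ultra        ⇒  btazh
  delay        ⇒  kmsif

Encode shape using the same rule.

zphxl

Shifts by position in tenor: pos 0: t→a (+7), pos 1: e→m (+8), pos 2: n→u (+7), pos 3: o→w (+8) — repeating every 2. A repeating key of period 2 is used — shifts +7, +8 over and over.
On shape: s+7=z, h+8=p, a+7=h, p+8=x, e+7=l.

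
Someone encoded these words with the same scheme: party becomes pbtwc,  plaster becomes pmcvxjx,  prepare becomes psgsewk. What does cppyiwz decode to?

convert

In party: p→p is +0, a→b is +1, r→t is +2, t→w is +3 — the shift increases by 1 each position. The shift increases by 1 at each position, starting from +0: 0, 1, 2, ….
Decoding cppyiwz: c−0=c, p−1=o, p−2=n, y−3=v, i−4=e, w−5=r, z−6=t.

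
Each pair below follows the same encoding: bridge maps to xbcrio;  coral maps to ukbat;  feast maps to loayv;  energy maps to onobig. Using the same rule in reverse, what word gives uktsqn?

column

This is an affine cipher: with a=0,…,z=25, each position x becomes (23x+0) mod 26.
Undoing it on uktsqn: u(20)→17·(20−0)≡2=c; k(10)→17·(10−0)≡14=o; t(19)→17·(19−0)≡11=l; s(18)→17·(18−0)≡20=u; q(16)→17·(16−0)≡12=m; n(13)→17·(13−0)≡13=n (all mod 26).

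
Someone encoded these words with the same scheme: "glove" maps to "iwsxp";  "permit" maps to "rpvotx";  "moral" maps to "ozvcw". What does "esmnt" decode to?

chili

Shifts by position in glove: pos 0: g→i (+2), pos 1: l→w (+11), pos 2: o→s (+4), pos 3: v→x (+2), pos 4: e→p (+11) — repeating every 3. The shifts repeat in a cycle of length 3: positions 0,1,… shift by +2, +11, +4, then the pattern repeats.
Decoding esmnt: e−2=c, s−11=h, m−4=i, n−2=l, t−11=i.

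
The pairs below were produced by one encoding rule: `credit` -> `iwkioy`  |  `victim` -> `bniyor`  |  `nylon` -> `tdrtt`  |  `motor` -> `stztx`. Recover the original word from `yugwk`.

Shifts by position in credit: pos 0: c→i (+6), pos 1: r→w (+5), pos 2: e→k (+6), pos 3: d→i (+5) — repeating every 2. It's a Vigenère-style cipher with numeric key [6,5]: position i shifts by key[i mod 2].
Undoing it on yugwk: y−6=s, u−5=p, g−6=a, w−5=r, k−6=e.

spare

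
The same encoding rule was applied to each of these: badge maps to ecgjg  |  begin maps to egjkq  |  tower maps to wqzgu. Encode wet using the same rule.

The shift depends on letter class: consonant b→e is +3, but vowel a→c is +2. The rule splits by letter class: vowels +2, consonants +3.
For wet: w(cons)+3=z, e(vowel)+2=g, t(cons)+3=w.

zgw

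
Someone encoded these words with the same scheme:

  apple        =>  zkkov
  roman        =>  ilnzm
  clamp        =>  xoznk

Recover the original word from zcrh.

axis

Each pair mirrors across the alphabet (a↔z, p↔k, p↔k): positions sum to 25. This is the alphabet-reversal cipher (Atbash): a becomes z, b becomes y, etc.
Decoding zcrh: z↔a, c↔x, r↔i, h↔s.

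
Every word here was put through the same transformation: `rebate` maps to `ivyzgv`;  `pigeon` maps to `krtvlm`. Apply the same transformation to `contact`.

xlmgzxg

Each pair mirrors across the alphabet (r↔i, e↔v, b↔y): positions sum to 25. This is the alphabet-reversal cipher (Atbash): a becomes z, b becomes y, etc.
Applying it to contact: c↔x, o↔l, n↔m, t↔g, a↔z, c↔x, t↔g.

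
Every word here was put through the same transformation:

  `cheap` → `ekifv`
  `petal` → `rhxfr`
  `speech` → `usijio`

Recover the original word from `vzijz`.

Letter i (0-indexed) is shifted by i+2, so successive shifts are 2, 3, 4, ….
Undoing it on vzijz: v−2=t, z−3=w, i−4=e, j−5=e, z−6=t.

tweet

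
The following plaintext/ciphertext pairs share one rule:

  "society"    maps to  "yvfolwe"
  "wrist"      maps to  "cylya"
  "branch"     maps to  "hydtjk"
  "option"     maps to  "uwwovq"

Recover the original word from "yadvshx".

stapler

Shifts by position in society: pos 0: s→y (+6), pos 1: o→v (+7), pos 2: c→f (+3), pos 3: i→o (+6), pos 4: e→l (+7), pos 5: t→w (+3) — repeating every 3. A repeating key of period 3 is used — shifts +6, +7, +3 over and over.
Decoding yadvshx: y−6=s, a−7=t, d−3=a, v−6=p, s−7=l, h−3=e, x−6=r.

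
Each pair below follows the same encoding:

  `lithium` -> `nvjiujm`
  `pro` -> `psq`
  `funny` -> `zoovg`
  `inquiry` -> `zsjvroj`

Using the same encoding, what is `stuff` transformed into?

ggvut

The output letters match the input read backwards, each shifted +1: lithium reversed is muihtil. Two steps: reverse the string, then apply a Caesar shift of +1.
Applying it to stuff: reverse → ffuts; then shift: f+1=g, f+1=g, u+1=v, t+1=u, s+1=t.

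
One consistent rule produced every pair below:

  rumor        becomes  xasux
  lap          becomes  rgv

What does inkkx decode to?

Compare letters: r→x is +6, u→a is +6, m→s is +6 — a constant shift. Every letter moves 6 places later in the alphabet, wrapping around z→a.
Undoing it on inkkx: i−6=c, n−6=h, k−6=e, k−6=e, x−6=r.

cheer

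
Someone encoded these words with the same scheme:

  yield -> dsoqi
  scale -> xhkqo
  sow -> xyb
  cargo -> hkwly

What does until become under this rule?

esysq

The shift depends on letter class: consonant y→d is +5, but vowel i→s is +10. Vowels shift forward by 10 and consonants shift forward by 5.
For until: u(vowel)+10=e, n(cons)+5=s, t(cons)+5=y, i(vowel)+10=s, l(cons)+5=q.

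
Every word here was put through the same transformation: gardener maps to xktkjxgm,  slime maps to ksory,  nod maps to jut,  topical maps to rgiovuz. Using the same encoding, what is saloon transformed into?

tuurgy

The output letters match the input read backwards, each shifted +6: gardener reversed is renedrag. Read the word backwards and shift each letter +6.
For saloon: reverse → noolas; then shift: n+6=t, o+6=u, o+6=u, l+6=r, a+6=g, s+6=y.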